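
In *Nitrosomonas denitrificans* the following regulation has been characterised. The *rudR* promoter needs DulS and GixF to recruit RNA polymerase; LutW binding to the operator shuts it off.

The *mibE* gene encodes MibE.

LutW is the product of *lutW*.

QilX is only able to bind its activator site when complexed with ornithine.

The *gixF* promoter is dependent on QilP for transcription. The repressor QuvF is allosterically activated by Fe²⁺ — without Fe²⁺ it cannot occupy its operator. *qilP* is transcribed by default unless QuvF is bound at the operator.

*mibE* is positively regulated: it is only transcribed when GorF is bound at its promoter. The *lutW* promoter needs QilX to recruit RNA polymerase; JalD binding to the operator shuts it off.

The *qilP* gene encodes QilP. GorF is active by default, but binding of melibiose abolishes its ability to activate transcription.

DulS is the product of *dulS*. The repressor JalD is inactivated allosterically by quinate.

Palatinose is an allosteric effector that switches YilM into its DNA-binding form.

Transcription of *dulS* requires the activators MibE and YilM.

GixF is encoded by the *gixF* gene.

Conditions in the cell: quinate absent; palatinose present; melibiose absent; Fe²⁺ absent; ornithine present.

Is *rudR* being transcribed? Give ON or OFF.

Melibiose is absent, so GorF is active.
No repressor is bound and GorF is active, so *mibE* is transcribed.
So MibE is produced and active.
Palatinose is present, so YilM is active.
No repressor is bound and MibE and YilM are active, so *dulS* is transcribed.
So DulS is produced and active.
Ornithine is present, so QilX is active.
Quinate is absent, so JalD is active.
With repressor JalD bound, *lutW* is not transcribed.
So LutW is not produced.
Fe²⁺ is absent, so QuvF is inactive.
With no repressor bound, *qilP* is transcribed.
So QilP is produced and active.
No repressor is bound and QilP is active, so *gixF* is transcribed.
So GixF is produced and active.
No repressor is bound and DulS and GixF are active, so *rudR* is transcribed.

ON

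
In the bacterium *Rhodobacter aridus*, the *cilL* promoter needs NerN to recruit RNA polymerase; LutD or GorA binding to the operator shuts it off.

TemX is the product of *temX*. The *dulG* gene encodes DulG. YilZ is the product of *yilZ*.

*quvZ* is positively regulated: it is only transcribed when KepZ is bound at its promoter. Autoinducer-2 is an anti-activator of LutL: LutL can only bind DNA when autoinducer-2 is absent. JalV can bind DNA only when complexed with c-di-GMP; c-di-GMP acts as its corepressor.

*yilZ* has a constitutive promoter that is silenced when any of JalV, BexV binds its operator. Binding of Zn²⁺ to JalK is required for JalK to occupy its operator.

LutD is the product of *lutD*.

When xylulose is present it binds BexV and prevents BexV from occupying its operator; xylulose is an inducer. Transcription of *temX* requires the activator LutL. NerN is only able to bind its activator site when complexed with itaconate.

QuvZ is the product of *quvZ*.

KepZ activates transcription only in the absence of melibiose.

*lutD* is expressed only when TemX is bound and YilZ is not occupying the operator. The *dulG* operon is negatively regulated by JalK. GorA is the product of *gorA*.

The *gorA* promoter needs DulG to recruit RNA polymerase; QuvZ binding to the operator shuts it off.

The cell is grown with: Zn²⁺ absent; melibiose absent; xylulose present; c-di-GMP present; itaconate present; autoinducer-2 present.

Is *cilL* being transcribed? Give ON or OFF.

ON

Itaconate is present, so NerN is active.
Autoinducer-2 is present, so LutL is inactive.
Required activator LutL is absent, so *temX* is not transcribed.
So TemX is not produced.
c-di-GMP is present, so JalV is active.
Xylulose is present, so BexV is inactive.
With repressor JalV bound, *yilZ* is not transcribed.
So YilZ is not produced.
Required activator TemX is absent, so *lutD* is not transcribed.
So LutD is not produced.
Zn²⁺ is absent, so JalK is inactive.
With no repressor bound, *dulG* is transcribed.
So DulG is produced and active.
Melibiose is absent, so KepZ is active.
No repressor is bound and KepZ is active, so *quvZ* is transcribed.
So QuvZ is produced and active.
With repressor QuvZ bound, *gorA* is not transcribed.
So GorA is not produced.
No repressor is bound and NerN is active, so *cilL* is transcribed.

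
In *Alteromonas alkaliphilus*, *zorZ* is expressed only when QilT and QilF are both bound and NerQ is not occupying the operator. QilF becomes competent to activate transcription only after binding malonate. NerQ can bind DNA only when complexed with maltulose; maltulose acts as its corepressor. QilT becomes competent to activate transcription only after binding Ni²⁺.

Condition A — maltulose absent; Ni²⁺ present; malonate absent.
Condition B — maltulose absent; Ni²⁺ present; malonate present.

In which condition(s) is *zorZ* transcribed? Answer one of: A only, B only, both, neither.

Condition A:
Maltulose is absent, so NerQ is inactive.
Ni²⁺ is present, so QilT is active.
Malonate is absent, so QilF is inactive.
Required activator QilF is absent, so *zorZ* is not transcribed.
→ *zorZ* is OFF in A.
Condition B:
Maltulose is absent, so NerQ is inactive.
Ni²⁺ is present, so QilT is active.
Malonate is present, so QilF is active.
No repressor is bound and QilT and QilF are active, so *zorZ* is transcribed.
→ *zorZ* is ON in B.

B only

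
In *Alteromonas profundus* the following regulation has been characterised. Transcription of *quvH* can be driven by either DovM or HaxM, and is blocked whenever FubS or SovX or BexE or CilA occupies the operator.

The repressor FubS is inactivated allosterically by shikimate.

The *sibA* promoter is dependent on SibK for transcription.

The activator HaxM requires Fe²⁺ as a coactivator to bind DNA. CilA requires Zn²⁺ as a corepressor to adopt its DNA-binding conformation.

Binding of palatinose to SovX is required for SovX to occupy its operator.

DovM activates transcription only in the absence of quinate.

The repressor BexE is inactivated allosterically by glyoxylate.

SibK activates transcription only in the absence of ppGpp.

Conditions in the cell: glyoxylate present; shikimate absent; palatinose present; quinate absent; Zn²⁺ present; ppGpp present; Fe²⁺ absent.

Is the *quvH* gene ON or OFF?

Quinate is absent, so DovM is active.
Shikimate is absent, so FubS is active.
Fe²⁺ is absent, so HaxM is inactive.
Palatinose is present, so SovX is active.
Glyoxylate is present, so BexE is inactive.
Zn²⁺ is present, so CilA is active.
With repressor FubS bound, *quvH* is not transcribed.

OFF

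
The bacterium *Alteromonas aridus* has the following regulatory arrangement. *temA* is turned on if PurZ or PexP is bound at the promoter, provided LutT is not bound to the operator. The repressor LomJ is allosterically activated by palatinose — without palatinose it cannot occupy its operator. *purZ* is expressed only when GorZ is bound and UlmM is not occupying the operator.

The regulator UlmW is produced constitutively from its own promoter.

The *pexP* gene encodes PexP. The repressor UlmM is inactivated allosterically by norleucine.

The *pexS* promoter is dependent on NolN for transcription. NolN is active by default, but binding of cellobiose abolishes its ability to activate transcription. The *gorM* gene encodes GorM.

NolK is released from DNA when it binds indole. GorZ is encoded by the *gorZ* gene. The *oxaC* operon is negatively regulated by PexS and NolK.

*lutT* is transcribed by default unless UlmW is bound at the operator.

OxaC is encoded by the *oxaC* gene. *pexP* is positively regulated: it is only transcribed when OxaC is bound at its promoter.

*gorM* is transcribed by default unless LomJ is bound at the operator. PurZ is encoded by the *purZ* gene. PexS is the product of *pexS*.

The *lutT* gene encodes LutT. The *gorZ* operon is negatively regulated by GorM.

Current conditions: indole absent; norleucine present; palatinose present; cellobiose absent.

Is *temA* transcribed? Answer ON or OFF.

ON

Norleucine is present, so UlmM is inactive.
Palatinose is present, so LomJ is active.
With repressor LomJ bound, *gorM* is not transcribed.
So GorM is not produced.
With no repressor bound, *gorZ* is transcribed.
So GorZ is produced and active.
No repressor is bound and GorZ is active, so *purZ* is transcribed.
So PurZ is produced and active.
UlmW is produced constitutively and is active.
With repressor UlmW bound, *lutT* is not transcribed.
So LutT is not produced.
Cellobiose is absent, so NolN is active.
No repressor is bound and NolN is active, so *pexS* is transcribed.
So PexS is produced and active.
Indole is absent, so NolK is active.
With repressor PexS bound, *oxaC* is not transcribed.
So OxaC is not produced.
Required activator OxaC is absent, so *pexP* is not transcribed.
So PexP is not produced.
Activator PurZ is present, so *temA* is transcribed.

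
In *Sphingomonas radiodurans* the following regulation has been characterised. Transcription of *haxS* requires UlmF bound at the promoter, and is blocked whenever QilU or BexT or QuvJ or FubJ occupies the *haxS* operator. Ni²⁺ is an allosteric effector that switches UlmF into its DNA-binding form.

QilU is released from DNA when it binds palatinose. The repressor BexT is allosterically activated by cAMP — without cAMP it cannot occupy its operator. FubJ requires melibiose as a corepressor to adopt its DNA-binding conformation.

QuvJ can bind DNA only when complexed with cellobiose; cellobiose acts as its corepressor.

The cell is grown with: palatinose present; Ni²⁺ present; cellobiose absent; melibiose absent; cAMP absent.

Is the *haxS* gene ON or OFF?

ON

Palatinose is present, so QilU is inactive.
cAMP is absent, so BexT is inactive.
Ni²⁺ is present, so UlmF is active.
Cellobiose is absent, so QuvJ is inactive.
Melibiose is absent, so FubJ is inactive.
No repressor is bound and UlmF is active, so *haxS* is transcribed.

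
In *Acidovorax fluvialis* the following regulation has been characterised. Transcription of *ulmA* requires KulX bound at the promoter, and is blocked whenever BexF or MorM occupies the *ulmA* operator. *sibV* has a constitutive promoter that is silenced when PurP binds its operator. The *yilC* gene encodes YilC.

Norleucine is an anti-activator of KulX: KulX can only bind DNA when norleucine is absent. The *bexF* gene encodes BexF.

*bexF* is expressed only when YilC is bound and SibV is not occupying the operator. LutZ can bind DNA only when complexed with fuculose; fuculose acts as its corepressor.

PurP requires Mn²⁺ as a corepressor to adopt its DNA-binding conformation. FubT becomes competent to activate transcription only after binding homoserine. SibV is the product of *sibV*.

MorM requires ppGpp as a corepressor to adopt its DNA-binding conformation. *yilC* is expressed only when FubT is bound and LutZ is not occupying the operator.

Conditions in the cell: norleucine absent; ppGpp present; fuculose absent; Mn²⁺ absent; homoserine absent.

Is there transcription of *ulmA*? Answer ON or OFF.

Mn²⁺ is absent, so PurP is inactive.
With no repressor bound, *sibV* is transcribed.
So SibV is produced and active.
Homoserine is absent, so FubT is inactive.
Fuculose is absent, so LutZ is inactive.
Required activator FubT is absent, so *yilC* is not transcribed.
So YilC is not produced.
With repressor SibV bound, *bexF* is not transcribed.
So BexF is not produced.
ppGpp is present, so MorM is active.
Norleucine is absent, so KulX is active.
With repressor MorM bound, *ulmA* is not transcribed.

OFF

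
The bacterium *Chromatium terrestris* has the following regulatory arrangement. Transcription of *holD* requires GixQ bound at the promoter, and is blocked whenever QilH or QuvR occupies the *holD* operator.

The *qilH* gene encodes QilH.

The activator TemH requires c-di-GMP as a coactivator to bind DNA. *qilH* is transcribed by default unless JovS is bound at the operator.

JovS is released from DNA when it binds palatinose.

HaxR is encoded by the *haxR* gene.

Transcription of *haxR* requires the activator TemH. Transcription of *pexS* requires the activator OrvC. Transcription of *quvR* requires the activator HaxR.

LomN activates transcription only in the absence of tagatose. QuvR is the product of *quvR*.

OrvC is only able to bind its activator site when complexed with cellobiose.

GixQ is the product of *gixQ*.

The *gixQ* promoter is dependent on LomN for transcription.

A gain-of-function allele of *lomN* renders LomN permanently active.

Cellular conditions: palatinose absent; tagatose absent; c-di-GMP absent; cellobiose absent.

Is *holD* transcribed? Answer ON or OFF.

ON

LomN is constitutively active in this strain.
No repressor is bound and LomN is active, so *gixQ* is transcribed.
So GixQ is produced and active.
Palatinose is absent, so JovS is active.
With repressor JovS bound, *qilH* is not transcribed.
So QilH is not produced.
c-di-GMP is absent, so TemH is inactive.
Required activator TemH is absent, so *haxR* is not transcribed.
So HaxR is not produced.
Required activator HaxR is absent, so *quvR* is not transcribed.
So QuvR is not produced.
No repressor is bound and GixQ is active, so *holD* is transcribed.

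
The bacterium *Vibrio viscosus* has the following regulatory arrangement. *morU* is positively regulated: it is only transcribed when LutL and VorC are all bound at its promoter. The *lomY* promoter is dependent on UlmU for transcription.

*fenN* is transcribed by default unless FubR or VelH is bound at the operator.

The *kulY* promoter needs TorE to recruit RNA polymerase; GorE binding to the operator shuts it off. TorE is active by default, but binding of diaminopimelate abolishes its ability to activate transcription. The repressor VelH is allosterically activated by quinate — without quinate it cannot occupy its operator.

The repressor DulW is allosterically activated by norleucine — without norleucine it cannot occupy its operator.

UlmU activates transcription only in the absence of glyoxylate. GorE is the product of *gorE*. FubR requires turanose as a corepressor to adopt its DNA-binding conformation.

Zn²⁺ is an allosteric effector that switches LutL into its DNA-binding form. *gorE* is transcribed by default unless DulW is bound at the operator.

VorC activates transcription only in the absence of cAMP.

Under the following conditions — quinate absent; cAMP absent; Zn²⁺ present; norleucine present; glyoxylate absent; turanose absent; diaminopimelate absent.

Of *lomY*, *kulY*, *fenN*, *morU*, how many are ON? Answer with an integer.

Glyoxylate is absent, so UlmU is active.
No repressor is bound and UlmU is active, so *lomY* is transcribed.
→ *lomY* is ON.
Norleucine is present, so DulW is active.
With repressor DulW bound, *gorE* is not transcribed.
So GorE is not produced.
Diaminopimelate is absent, so TorE is active.
No repressor is bound and TorE is active, so *kulY* is transcribed.
→ *kulY* is ON.
Turanose is absent, so FubR is inactive.
Quinate is absent, so VelH is inactive.
With no repressor bound, *fenN* is transcribed.
→ *fenN* is ON.
Zn²⁺ is present, so LutL is active.
cAMP is absent, so VorC is active.
No repressor is bound and LutL and VorC are active, so *morU* is transcribed.
→ *morU* is ON.
4 of the 4 genes are transcribed.

4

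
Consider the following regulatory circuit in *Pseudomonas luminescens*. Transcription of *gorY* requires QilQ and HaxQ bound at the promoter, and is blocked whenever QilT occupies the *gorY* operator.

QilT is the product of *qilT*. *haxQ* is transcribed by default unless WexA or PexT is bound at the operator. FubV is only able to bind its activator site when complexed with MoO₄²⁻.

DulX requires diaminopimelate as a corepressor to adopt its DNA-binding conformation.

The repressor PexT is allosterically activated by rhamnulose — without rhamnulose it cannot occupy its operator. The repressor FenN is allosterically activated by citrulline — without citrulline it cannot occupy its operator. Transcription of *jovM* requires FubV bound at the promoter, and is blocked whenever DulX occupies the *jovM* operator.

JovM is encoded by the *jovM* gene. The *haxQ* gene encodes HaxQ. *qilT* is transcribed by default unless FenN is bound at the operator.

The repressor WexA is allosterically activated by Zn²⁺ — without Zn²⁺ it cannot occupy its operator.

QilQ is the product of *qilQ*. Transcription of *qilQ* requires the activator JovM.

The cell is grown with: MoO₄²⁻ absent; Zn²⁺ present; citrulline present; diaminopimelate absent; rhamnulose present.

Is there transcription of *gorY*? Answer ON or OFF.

OFF

Diaminopimelate is absent, so DulX is inactive.
MoO₄²⁻ is absent, so FubV is inactive.
Required activator FubV is absent, so *jovM* is not transcribed.
So JovM is not produced.
Required activator JovM is absent, so *qilQ* is not transcribed.
So QilQ is not produced.
Citrulline is present, so FenN is active.
With repressor FenN bound, *qilT* is not transcribed.
So QilT is not produced.
Zn²⁺ is present, so WexA is active.
Rhamnulose is present, so PexT is active.
With repressor WexA bound, *haxQ* is not transcribed.
So HaxQ is not produced.
Required activator QilQ is absent, so *gorY* is not transcribed.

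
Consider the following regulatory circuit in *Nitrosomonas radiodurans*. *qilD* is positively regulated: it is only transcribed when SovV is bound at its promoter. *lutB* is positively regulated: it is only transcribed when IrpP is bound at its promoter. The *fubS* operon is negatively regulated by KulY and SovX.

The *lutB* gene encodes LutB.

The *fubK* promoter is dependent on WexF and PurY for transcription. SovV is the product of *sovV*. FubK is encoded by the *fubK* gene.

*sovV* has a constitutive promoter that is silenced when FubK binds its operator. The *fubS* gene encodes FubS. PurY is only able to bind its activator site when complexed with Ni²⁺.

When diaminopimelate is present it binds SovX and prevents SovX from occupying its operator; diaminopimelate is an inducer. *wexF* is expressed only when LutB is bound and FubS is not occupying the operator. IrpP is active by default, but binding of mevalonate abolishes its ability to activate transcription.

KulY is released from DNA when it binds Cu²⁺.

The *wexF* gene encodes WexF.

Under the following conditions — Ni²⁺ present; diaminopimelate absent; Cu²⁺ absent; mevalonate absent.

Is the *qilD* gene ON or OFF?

Cu²⁺ is absent, so KulY is active.
Diaminopimelate is absent, so SovX is active.
With repressor KulY bound, *fubS* is not transcribed.
So FubS is not produced.
Mevalonate is absent, so IrpP is active.
No repressor is bound and IrpP is active, so *lutB* is transcribed.
So LutB is produced and active.
No repressor is bound and LutB is active, so *wexF* is transcribed.
So WexF is produced and active.
Ni²⁺ is present, so PurY is active.
No repressor is bound and WexF and PurY are active, so *fubK* is transcribed.
So FubK is produced and active.
With repressor FubK bound, *sovV* is not transcribed.
So SovV is not produced.
Required activator SovV is absent, so *qilD* is not transcribed.

OFF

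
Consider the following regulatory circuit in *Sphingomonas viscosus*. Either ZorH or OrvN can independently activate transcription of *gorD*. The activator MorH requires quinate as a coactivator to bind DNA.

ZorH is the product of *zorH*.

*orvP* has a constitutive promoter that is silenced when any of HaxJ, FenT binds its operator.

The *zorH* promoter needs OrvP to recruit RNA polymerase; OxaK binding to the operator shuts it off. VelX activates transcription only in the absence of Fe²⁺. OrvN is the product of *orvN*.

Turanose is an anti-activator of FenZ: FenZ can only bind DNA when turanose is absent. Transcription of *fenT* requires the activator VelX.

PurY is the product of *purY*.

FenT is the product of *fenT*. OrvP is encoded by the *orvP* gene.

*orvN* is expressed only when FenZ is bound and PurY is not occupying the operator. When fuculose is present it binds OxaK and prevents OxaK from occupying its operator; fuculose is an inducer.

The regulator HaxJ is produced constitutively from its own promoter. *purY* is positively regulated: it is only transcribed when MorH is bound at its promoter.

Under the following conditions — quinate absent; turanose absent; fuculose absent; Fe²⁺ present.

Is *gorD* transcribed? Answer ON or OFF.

ON

Fuculose is absent, so OxaK is active.
HaxJ is produced constitutively and is active.
Fe²⁺ is present, so VelX is inactive.
Required activator VelX is absent, so *fenT* is not transcribed.
So FenT is not produced.
With repressor HaxJ bound, *orvP* is not transcribed.
So OrvP is not produced.
With repressor OxaK bound, *zorH* is not transcribed.
So ZorH is not produced.
Quinate is absent, so MorH is inactive.
Required activator MorH is absent, so *purY* is not transcribed.
So PurY is not produced.
Turanose is absent, so FenZ is active.
No repressor is bound and FenZ is active, so *orvN* is transcribed.
So OrvN is produced and active.
Activator OrvN is present, so *gorD* is transcribed.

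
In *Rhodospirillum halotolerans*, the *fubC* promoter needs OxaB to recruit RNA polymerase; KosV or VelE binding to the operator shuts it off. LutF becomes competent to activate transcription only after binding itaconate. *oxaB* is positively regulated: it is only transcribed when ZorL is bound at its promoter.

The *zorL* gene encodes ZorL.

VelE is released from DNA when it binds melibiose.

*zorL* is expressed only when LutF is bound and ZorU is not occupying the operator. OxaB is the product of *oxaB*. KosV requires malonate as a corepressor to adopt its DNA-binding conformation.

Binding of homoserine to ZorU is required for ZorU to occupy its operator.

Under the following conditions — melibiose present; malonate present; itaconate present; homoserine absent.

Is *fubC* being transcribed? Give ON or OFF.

OFF

Malonate is present, so KosV is active.
Itaconate is present, so LutF is active.
Homoserine is absent, so ZorU is inactive.
No repressor is bound and LutF is active, so *zorL* is transcribed.
So ZorL is produced and active.
No repressor is bound and ZorL is active, so *oxaB* is transcribed.
So OxaB is produced and active.
Melibiose is present, so VelE is inactive.
With repressor KosV bound, *fubC* is not transcribed.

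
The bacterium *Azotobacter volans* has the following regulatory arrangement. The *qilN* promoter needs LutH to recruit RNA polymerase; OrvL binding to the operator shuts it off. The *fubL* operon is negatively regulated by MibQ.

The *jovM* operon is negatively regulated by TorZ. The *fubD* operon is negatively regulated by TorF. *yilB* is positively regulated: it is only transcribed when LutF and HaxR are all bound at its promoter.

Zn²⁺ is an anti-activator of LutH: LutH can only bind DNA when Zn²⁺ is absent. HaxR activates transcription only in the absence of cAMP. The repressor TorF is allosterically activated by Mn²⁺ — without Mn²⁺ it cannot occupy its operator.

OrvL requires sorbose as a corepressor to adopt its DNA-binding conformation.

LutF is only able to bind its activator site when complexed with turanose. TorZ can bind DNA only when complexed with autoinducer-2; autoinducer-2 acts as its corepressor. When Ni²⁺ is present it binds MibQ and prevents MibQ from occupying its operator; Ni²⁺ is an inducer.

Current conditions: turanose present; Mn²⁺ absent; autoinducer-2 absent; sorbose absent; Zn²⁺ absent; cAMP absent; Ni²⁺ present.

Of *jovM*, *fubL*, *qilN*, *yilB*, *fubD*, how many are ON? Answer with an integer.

Autoinducer-2 is absent, so TorZ is inactive.
With no repressor bound, *jovM* is transcribed.
→ *jovM* is ON.
Ni²⁺ is present, so MibQ is inactive.
With no repressor bound, *fubL* is transcribed.
→ *fubL* is ON.
Sorbose is absent, so OrvL is inactive.
Zn²⁺ is absent, so LutH is active.
No repressor is bound and LutH is active, so *qilN* is transcribed.
→ *qilN* is ON.
Turanose is present, so LutF is active.
cAMP is absent, so HaxR is active.
No repressor is bound and LutF and HaxR are active, so *yilB* is transcribed.
→ *yilB* is ON.
Mn²⁺ is absent, so TorF is inactive.
With no repressor bound, *fubD* is transcribed.
→ *fubD* is ON.
5 of the 5 genes are transcribed.

5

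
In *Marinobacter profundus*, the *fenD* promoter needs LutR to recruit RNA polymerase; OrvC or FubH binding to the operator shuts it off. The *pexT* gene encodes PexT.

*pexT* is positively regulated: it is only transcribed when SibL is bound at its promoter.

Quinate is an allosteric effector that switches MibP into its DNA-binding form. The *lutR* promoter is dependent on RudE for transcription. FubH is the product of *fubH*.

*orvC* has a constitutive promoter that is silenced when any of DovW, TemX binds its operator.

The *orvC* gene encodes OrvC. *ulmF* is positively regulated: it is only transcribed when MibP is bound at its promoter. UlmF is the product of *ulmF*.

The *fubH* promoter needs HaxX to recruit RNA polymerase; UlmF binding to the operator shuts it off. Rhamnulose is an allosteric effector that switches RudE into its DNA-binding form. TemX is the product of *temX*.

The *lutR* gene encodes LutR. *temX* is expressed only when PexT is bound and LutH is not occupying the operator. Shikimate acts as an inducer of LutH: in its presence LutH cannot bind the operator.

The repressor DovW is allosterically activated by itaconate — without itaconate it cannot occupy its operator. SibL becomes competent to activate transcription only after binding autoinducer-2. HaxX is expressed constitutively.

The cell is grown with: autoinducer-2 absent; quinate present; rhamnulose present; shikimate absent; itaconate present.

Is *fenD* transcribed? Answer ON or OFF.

ON

Itaconate is present, so DovW is active.
Shikimate is absent, so LutH is active.
Autoinducer-2 is absent, so SibL is inactive.
Required activator SibL is absent, so *pexT* is not transcribed.
So PexT is not produced.
With repressor LutH bound, *temX* is not transcribed.
So TemX is not produced.
With repressor DovW bound, *orvC* is not transcribed.
So OrvC is not produced.
HaxX is produced constitutively and is active.
Quinate is present, so MibP is active.
No repressor is bound and MibP is active, so *ulmF* is transcribed.
So UlmF is produced and active.
With repressor UlmF bound, *fubH* is not transcribed.
So FubH is not produced.
Rhamnulose is present, so RudE is active.
No repressor is bound and RudE is active, so *lutR* is transcribed.
So LutR is produced and active.
No repressor is bound and LutR is active, so *fenD* is transcribed.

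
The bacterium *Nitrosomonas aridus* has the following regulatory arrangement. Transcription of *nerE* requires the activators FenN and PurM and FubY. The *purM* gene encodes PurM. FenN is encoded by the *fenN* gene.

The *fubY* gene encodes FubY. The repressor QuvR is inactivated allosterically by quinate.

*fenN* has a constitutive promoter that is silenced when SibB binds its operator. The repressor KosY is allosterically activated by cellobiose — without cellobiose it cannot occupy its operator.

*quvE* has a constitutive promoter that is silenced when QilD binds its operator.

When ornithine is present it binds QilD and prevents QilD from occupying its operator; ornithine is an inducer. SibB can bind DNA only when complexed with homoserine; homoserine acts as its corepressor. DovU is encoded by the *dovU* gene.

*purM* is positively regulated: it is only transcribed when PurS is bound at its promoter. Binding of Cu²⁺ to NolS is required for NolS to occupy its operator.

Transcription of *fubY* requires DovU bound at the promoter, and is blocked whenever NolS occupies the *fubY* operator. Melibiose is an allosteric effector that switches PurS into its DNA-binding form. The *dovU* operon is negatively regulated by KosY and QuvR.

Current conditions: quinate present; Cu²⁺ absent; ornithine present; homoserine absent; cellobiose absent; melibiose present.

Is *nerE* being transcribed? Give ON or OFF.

Homoserine is absent, so SibB is inactive.
With no repressor bound, *fenN* is transcribed.
So FenN is produced and active.
Melibiose is present, so PurS is active.
No repressor is bound and PurS is active, so *purM* is transcribed.
So PurM is produced and active.
Cu²⁺ is absent, so NolS is inactive.
Cellobiose is absent, so KosY is inactive.
Quinate is present, so QuvR is inactive.
With no repressor bound, *dovU* is transcribed.
So DovU is produced and active.
No repressor is bound and DovU is active, so *fubY* is transcribed.
So FubY is produced and active.
No repressor is bound and FenN and PurM and FubY are active, so *nerE* is transcribed.

ON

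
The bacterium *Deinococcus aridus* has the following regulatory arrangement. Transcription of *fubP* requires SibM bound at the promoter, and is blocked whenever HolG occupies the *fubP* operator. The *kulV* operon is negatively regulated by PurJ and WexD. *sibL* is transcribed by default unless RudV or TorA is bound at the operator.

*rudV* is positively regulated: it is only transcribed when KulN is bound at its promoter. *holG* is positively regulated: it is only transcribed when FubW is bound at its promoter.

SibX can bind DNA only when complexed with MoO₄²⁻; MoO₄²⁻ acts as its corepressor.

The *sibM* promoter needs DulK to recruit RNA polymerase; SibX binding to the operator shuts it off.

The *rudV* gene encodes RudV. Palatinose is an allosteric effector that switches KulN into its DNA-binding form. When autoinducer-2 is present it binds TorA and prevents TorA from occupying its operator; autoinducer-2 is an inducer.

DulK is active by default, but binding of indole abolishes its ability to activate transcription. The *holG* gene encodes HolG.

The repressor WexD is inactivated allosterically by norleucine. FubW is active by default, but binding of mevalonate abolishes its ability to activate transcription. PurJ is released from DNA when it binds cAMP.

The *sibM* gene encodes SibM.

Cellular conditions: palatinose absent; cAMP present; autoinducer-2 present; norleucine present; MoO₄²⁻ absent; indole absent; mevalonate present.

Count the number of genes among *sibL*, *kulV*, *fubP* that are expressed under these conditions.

3

Palatinose is absent, so KulN is inactive.
Required activator KulN is absent, so *rudV* is not transcribed.
So RudV is not produced.
Autoinducer-2 is present, so TorA is inactive.
With no repressor bound, *sibL* is transcribed.
→ *sibL* is ON.
cAMP is present, so PurJ is inactive.
Norleucine is present, so WexD is inactive.
With no repressor bound, *kulV* is transcribed.
→ *kulV* is ON.
MoO₄²⁻ is absent, so SibX is inactive.
Indole is absent, so DulK is active.
No repressor is bound and DulK is active, so *sibM* is transcribed.
So SibM is produced and active.
Mevalonate is present, so FubW is inactive.
Required activator FubW is absent, so *holG* is not transcribed.
So HolG is not produced.
No repressor is bound and SibM is active, so *fubP* is transcribed.
→ *fubP* is ON.
3 of the 3 genes are transcribed.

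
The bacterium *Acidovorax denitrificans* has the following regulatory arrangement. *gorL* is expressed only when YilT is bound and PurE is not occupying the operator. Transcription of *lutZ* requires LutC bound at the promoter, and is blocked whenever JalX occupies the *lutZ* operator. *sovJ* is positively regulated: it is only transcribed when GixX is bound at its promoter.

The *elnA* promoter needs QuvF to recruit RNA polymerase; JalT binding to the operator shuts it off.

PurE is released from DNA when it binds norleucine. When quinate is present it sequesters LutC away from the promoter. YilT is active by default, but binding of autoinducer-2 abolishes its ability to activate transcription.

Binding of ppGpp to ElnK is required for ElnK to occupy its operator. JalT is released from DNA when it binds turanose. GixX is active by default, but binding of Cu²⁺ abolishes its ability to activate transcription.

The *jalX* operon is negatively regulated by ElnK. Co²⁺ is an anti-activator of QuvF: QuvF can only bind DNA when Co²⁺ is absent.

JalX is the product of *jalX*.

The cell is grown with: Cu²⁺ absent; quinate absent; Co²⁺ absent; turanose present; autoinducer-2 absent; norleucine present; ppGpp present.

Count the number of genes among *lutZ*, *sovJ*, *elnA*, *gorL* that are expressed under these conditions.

Quinate is absent, so LutC is active.
ppGpp is present, so ElnK is active.
With repressor ElnK bound, *jalX* is not transcribed.
So JalX is not produced.
No repressor is bound and LutC is active, so *lutZ* is transcribed.
→ *lutZ* is ON.
Cu²⁺ is absent, so GixX is active.
No repressor is bound and GixX is active, so *sovJ* is transcribed.
→ *sovJ* is ON.
Turanose is present, so JalT is inactive.
Co²⁺ is absent, so QuvF is active.
No repressor is bound and QuvF is active, so *elnA* is transcribed.
→ *elnA* is ON.
Norleucine is present, so PurE is inactive.
Autoinducer-2 is absent, so YilT is active.
No repressor is bound and YilT is active, so *gorL* is transcribed.
→ *gorL* is ON.
4 of the 4 genes are transcribed.

4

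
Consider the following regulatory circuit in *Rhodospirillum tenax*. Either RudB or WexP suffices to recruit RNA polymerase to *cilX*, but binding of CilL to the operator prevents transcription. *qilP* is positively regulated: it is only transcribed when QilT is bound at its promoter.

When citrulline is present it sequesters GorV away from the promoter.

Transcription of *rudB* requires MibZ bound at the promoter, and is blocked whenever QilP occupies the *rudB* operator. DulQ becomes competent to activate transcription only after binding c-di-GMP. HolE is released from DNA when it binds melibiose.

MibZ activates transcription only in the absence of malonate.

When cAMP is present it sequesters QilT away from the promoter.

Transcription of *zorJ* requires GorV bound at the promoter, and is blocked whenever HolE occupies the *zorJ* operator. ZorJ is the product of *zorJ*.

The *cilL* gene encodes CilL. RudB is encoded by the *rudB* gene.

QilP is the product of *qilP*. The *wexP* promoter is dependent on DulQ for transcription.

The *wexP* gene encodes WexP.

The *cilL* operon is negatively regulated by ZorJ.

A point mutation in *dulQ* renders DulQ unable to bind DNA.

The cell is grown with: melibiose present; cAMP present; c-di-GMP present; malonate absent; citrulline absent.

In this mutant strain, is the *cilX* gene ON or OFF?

cAMP is present, so QilT is inactive.
Required activator QilT is absent, so *qilP* is not transcribed.
So QilP is not produced.
Malonate is absent, so MibZ is active.
No repressor is bound and MibZ is active, so *rudB* is transcribed.
So RudB is produced and active.
Melibiose is present, so HolE is inactive.
Citrulline is absent, so GorV is active.
No repressor is bound and GorV is active, so *zorJ* is transcribed.
So ZorJ is produced and active.
With repressor ZorJ bound, *cilL* is not transcribed.
So CilL is not produced.
DulQ is non-functional in this strain, so it has no effect.
Required activator DulQ is absent, so *wexP* is not transcribed.
So WexP is not produced.
Activator RudB is present, so *cilX* is transcribed.

ON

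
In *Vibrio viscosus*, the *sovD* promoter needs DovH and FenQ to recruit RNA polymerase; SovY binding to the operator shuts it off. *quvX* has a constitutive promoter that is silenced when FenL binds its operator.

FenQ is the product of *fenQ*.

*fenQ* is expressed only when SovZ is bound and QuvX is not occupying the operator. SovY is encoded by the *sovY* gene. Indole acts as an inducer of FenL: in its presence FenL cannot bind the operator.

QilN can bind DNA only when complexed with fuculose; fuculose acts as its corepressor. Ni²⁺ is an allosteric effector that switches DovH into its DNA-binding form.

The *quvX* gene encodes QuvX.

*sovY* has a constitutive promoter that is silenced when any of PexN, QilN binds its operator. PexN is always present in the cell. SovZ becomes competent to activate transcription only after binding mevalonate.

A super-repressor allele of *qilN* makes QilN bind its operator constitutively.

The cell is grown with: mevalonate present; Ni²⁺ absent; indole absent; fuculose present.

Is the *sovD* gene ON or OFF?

Ni²⁺ is absent, so DovH is inactive.
Mevalonate is present, so SovZ is active.
Indole is absent, so FenL is active.
With repressor FenL bound, *quvX* is not transcribed.
So QuvX is not produced.
No repressor is bound and SovZ is active, so *fenQ* is transcribed.
So FenQ is produced and active.
PexN is produced constitutively and is active.
QilN is constitutively active in this strain.
With repressor PexN bound, *sovY* is not transcribed.
So SovY is not produced.
Required activator DovH is absent, so *sovD* is not transcribed.

OFF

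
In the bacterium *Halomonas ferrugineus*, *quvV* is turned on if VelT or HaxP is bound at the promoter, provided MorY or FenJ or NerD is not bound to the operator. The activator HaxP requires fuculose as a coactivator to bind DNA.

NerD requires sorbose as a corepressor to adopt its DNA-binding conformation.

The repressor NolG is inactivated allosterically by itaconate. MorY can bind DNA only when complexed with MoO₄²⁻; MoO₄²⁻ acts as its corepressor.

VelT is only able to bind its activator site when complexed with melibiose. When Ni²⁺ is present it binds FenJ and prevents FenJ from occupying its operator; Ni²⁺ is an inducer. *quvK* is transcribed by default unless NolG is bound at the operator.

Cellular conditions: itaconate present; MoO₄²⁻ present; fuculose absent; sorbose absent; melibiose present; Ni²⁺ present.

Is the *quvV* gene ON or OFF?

OFF

MoO₄²⁻ is present, so MorY is active.
Ni²⁺ is present, so FenJ is inactive.
Melibiose is present, so VelT is active.
Sorbose is absent, so NerD is inactive.
Fuculose is absent, so HaxP is inactive.
With repressor MorY bound, *quvV* is not transcribed.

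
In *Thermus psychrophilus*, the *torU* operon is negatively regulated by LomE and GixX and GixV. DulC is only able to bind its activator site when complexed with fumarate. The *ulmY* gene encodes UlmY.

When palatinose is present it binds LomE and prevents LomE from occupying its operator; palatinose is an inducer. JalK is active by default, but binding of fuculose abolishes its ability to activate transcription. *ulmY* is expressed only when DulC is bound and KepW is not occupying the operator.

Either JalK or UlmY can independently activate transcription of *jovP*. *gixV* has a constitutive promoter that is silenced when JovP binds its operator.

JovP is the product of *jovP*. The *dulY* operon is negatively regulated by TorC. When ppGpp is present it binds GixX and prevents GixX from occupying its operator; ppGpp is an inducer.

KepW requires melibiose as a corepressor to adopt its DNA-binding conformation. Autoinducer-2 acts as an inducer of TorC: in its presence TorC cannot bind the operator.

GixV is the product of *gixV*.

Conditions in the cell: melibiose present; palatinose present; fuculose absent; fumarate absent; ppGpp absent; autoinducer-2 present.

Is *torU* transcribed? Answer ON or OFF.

Palatinose is present, so LomE is inactive.
ppGpp is absent, so GixX is active.
Fuculose is absent, so JalK is active.
Fumarate is absent, so DulC is inactive.
Melibiose is present, so KepW is active.
With repressor KepW bound, *ulmY* is not transcribed.
So UlmY is not produced.
Activator JalK is present, so *jovP* is transcribed.
So JovP is produced and active.
With repressor JovP bound, *gixV* is not transcribed.
So GixV is not produced.
With repressor GixX bound, *torU* is not transcribed.

OFF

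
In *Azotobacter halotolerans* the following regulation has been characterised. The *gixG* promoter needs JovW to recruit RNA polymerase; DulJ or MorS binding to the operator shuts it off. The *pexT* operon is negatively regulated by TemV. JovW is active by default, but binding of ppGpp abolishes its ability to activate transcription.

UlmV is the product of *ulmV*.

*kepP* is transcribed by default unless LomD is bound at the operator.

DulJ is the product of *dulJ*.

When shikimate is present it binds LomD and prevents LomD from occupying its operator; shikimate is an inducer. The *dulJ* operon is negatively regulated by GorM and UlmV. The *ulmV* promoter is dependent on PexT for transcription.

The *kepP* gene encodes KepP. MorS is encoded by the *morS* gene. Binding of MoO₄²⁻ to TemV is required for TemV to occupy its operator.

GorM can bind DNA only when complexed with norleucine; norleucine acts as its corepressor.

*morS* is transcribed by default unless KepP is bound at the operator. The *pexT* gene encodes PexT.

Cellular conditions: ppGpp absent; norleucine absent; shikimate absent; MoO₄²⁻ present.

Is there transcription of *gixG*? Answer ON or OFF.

OFF

Norleucine is absent, so GorM is inactive.
MoO₄²⁻ is present, so TemV is active.
With repressor TemV bound, *pexT* is not transcribed.
So PexT is not produced.
Required activator PexT is absent, so *ulmV* is not transcribed.
So UlmV is not produced.
With no repressor bound, *dulJ* is transcribed.
So DulJ is produced and active.
ppGpp is absent, so JovW is active.
Shikimate is absent, so LomD is active.
With repressor LomD bound, *kepP* is not transcribed.
So KepP is not produced.
With no repressor bound, *morS* is transcribed.
So MorS is produced and active.
With repressor DulJ bound, *gixG* is not transcribed.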